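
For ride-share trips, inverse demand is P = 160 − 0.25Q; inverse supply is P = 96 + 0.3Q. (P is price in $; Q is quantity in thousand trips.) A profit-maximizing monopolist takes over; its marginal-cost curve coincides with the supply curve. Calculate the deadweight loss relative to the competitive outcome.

$363.64 thousand

Competitive equilibrium: 160 − 0.25Q = 96 + 0.3Q → Q* = 116.3636, P* = 130.9091.
Marginal revenue: MR = 160 − 0.5Q. Set MR = MC: 160 − 0.5Q = 96 + 0.3Q → Q_m = 80.
Price P_m = 160 − 0.25·80 = 140; MC(Q_m) = 96 + 0.3·80 = 120.
Competitive Q* = 116.3636, so ΔQ = 36.3636; wedge = 140 − 120 = 20.
The triangle = ½ × 36.3636 × 20 = $363.64 thousand.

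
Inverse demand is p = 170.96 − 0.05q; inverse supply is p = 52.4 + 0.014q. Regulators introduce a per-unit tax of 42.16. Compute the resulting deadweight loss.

13886.45

Competitive equilibrium: 170.96 − 0.05q = 52.4 + 0.014q → q* = 1852.5, p* = 78.335.
With the tax, the buyer price exceeds the seller price by 42.16: (170.96 − 0.05q) − (52.4 + 0.014q) = 42.16 → q' = 1193.75.
Δq = 1852.5 − 1193.75 = 658.75; the wedge equals the tax, 42.16.
Deadweight loss = ½ × 658.75 × 42.16 = 13886.45.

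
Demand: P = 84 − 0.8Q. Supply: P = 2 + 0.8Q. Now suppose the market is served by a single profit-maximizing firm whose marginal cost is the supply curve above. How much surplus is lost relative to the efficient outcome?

Competitive equilibrium: 84 − 0.8Q = 2 + 0.8Q → Q* = 51.25, P* = 43.
Marginal revenue: MR = 84 − 1.6Q. Set MR = MC: 84 − 1.6Q = 2 + 0.8Q → Q_m = 34.1667.
Price P_m = 84 − 0.8·34.1667 = 56.6666; MC(Q_m) = 2 + 0.8·34.1667 = 29.3334.
Competitive Q* = 51.25, so ΔQ = 17.0833; wedge = 56.6666 − 29.3334 = 27.3332.
Deadweight loss = ½ × 17.0833 × 27.3332 = 233.47.

233.47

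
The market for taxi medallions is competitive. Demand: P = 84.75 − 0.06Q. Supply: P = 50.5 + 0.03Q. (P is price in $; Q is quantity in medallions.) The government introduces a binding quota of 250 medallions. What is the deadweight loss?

Competitive equilibrium: 84.75 − 0.06Q = 50.5 + 0.03Q → Q* = 380.5556, P* = 61.9167.
At Q = 250: demand price = 84.75 − 0.06·250 = 69.75; supply price = 50.5 + 0.03·250 = 58.
ΔQ = 380.5556 − 250 = 130.5556; wedge = 69.75 − 58 = 11.75.
Welfare loss = ½ × 130.5556 × 11.75 = $767.01.

$767.01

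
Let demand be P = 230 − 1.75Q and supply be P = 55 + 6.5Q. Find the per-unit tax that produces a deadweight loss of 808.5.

115.5

Competitive equilibrium: 230 − 1.75Q = 55 + 6.5Q → Q* = 21.2121, P* = 192.8788.
A tax t gives ΔQ = t/8.25 and wedge t, so DWL = t²/16.5.
t²/16.5 = 808.5 → t² = 13340.25 → t = 115.5.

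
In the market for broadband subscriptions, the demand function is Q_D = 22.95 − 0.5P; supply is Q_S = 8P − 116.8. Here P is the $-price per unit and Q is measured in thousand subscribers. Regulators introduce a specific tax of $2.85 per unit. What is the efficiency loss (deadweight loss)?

In inverse form: demand P = 45.9 − 2Q, supply P = 14.6 + 0.125Q.
Competitive equilibrium: 45.9 − 2Q = 14.6 + 0.125Q → Q* = 14.7294, P* = 16.4412.
With the tax, the buyer price exceeds the seller price by 2.85: (45.9 − 2Q) − (14.6 + 0.125Q) = 2.85 → Q' = 13.3882.
ΔQ = 14.7294 − 13.3882 = 1.3412; the wedge equals the tax, 2.85.
Deadweight loss = ½ × 1.3412 × 2.85 = $1.91 thousand.

$1.91 thousand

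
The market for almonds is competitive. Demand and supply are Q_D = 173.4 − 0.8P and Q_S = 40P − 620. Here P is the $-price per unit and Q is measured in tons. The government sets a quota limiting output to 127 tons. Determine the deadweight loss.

$606.45

In inverse form: demand P = 216.75 − 1.25Q, supply P = 15.5 + 0.025Q.
Competitive equilibrium: 216.75 − 1.25Q = 15.5 + 0.025Q → Q* = 157.8431, P* = 19.4461.
At Q = 127: demand price = 216.75 − 1.25·127 = 58; supply price = 15.5 + 0.025·127 = 18.675.
ΔQ = 157.8431 − 127 = 30.8431; wedge = 58 − 18.675 = 39.325.
Welfare loss = ½ × 30.8431 × 39.325 = $606.45.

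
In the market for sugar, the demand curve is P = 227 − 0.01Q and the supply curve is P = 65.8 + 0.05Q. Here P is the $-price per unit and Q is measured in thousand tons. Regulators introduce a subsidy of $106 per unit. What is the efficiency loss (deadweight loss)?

$93633.33 thousand

Competitive equilibrium: 227 − 0.01Q = 65.8 + 0.05Q → Q* = 2686.6667, P* = 200.1333.
The subsidy lowers effective supply by 106: P = 0.05Q − 40.2.
New quantity: 227 − 0.01Q = 0.05Q − 40.2 → Q' = 4453.3333.
Overproduction ΔQ = 4453.3333 − 2686.6667 = 1766.6666; wedge = subsidy = 106.
The triangle = ½ × 1766.6666 × 106 = $93633.33 thousand.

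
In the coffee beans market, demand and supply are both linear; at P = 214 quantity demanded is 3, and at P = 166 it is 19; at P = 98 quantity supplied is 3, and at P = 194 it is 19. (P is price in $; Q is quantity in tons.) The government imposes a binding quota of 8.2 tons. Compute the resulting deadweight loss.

$266.04

Demand slope = (166 − 214)/(19 − 3) = −3, so P = 223 − 3Q.
Supply slope = (194 − 98)/(19 − 3) = 6, so P = 80 + 6Q.
Competitive equilibrium: 223 − 3Q = 80 + 6Q → Q* = 15.8889, P* = 175.3333.
At Q = 8.2: demand price = 223 − 3·8.2 = 198.4; supply price = 80 + 6·8.2 = 129.2.
ΔQ = 15.8889 − 8.2 = 7.6889; wedge = 198.4 − 129.2 = 69.2.
DWL = ½ × 7.6889 × 69.2 = $266.04.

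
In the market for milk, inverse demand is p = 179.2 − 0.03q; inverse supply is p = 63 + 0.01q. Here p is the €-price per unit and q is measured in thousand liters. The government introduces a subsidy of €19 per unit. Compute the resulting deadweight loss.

Competitive equilibrium: 179.2 − 0.03q = 63 + 0.01q → q* = 2905, p* = 92.05.
The subsidy lowers effective supply by 19: p = 44 + 0.01q.
New quantity: 179.2 − 0.03q = 44 + 0.01q → q' = 3380.
Overproduction Δq = 3380 − 2905 = 475; wedge = subsidy = 19.
Welfare loss = ½ × 475 × 19 = €4512.50 thousand.

€4512.50 thousand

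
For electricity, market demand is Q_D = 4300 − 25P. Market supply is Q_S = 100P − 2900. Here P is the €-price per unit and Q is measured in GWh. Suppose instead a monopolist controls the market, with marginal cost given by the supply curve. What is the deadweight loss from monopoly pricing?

€40393.09

In inverse form: demand P = 172 − 0.04Q, supply P = 29 + 0.01Q.
Competitive equilibrium: 172 − 0.04Q = 29 + 0.01Q → Q* = 2860, P* = 57.6.
Marginal revenue: MR = 172 − 0.08Q. Set MR = MC: 172 − 0.08Q = 29 + 0.01Q → Q_m = 1588.888889.
Price P_m = 172 − 0.04·1588.888889 = 108.444444; MC(Q_m) = 29 + 0.01·1588.888889 = 44.888889.
Competitive Q* = 2860, so ΔQ = 1271.111111; wedge = 108.444444 − 44.888889 = 63.555555.
The triangle = ½ × 1271.111111 × 63.555555 = €40393.09.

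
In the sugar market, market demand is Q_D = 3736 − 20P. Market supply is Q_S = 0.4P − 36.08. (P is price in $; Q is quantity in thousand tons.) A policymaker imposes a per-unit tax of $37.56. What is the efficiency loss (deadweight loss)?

$276.62 thousand

In inverse form: demand P = 186.8 − 0.05Q, supply P = 90.2 + 2.5Q.
Competitive equilibrium: 186.8 − 0.05Q = 90.2 + 2.5Q → Q* = 37.8824, P* = 184.9059.
With the tax, the buyer price exceeds the seller price by 37.56: (186.8 − 0.05Q) − (90.2 + 2.5Q) = 37.56 → Q' = 23.1529.
ΔQ = 37.8824 − 23.1529 = 14.7295; the wedge equals the tax, 37.56.
DWL = ½ × 14.7295 × 37.56 = $276.62 thousand.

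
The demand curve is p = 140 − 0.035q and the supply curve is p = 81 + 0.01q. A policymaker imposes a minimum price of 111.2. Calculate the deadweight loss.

Competitive equilibrium: 140 − 0.035q = 81 + 0.01q → q* = 1311.11111, p* = 94.11111.
At the floor p = 111.2, quantity demanded = (140 − 111.2)/0.035 = 822.85714.
Sellers' marginal cost at q' = 822.85714: 81 + 0.01·822.85714 = 89.22857.
Δq = 1311.11111 − 822.85714 = 488.25397; wedge = 111.2 − 89.22857 = 21.97143.
Deadweight loss = ½ × 488.25397 × 21.97143 = 5363.82.

5363.82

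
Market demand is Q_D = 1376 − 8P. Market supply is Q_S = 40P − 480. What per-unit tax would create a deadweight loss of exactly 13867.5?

64.5

In inverse form: demand P = 172 − 0.125Q, supply P = 12 + 0.025Q.
Competitive equilibrium: 172 − 0.125Q = 12 + 0.025Q → Q* = 1066.6667, P* = 38.6667.
A tax t gives ΔQ = t/0.15 and wedge t, so DWL = t²/0.3.
t²/0.3 = 13867.5 → t² = 4160.25 → t = 64.5.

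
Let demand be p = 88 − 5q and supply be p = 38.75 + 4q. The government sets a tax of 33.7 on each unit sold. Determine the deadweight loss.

Competitive equilibrium: 88 − 5q = 38.75 + 4q → q* = 5.4722, p* = 60.6389.
With the tax, the buyer price exceeds the seller price by 33.7: (88 − 5q) − (38.75 + 4q) = 33.7 → q' = 1.7278.
Δq = 5.4722 − 1.7278 = 3.7444; the wedge equals the tax, 33.7.
Deadweight loss = ½ × 3.7444 × 33.7 = 63.09.

63.09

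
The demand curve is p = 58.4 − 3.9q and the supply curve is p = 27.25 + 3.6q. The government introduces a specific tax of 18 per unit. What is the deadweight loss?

Competitive equilibrium: 58.4 − 3.9q = 27.25 + 3.6q → q* = 4.1533, p* = 42.202.
With the tax, the buyer price exceeds the seller price by 18: (58.4 − 3.9q) − (27.25 + 3.6q) = 18 → q' = 1.7533.
Δq = 4.1533 − 1.7533 = 2.4; the wedge equals the tax, 18.
The triangle = ½ × 2.4 × 18 = 21.60.

21.60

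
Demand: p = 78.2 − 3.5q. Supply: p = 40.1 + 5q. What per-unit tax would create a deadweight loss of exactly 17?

17

Competitive equilibrium: 78.2 − 3.5q = 40.1 + 5q → q* = 4.4824, p* = 62.5118.
A tax t gives Δq = t/8.5 and wedge t, so DWL = t²/17.
t²/17 = 17 → t² = 289 → t = 17.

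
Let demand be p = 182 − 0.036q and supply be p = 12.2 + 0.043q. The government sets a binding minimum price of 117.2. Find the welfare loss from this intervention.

Competitive equilibrium: 182 − 0.036q = 12.2 + 0.043q → q* = 2149.3671, p* = 104.6228.
At the floor p = 117.2, quantity demanded = (182 − 117.2)/0.036 = 1800.
Sellers' marginal cost at q' = 1800: 12.2 + 0.043·1800 = 89.6.
Δq = 2149.3671 − 1800 = 349.3671; wedge = 117.2 − 89.6 = 27.6.
The triangle = ½ × 349.3671 × 27.6 = 4821.27.

4821.27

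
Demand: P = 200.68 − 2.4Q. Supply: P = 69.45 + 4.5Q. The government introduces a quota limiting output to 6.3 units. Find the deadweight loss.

558.10

Competitive equilibrium: 200.68 − 2.4Q = 69.45 + 4.5Q → Q* = 19.0188, P* = 155.0348.
At Q = 6.3: demand price = 200.68 − 2.4·6.3 = 185.56; supply price = 69.45 + 4.5·6.3 = 97.8.
ΔQ = 19.0188 − 6.3 = 12.7188; wedge = 185.56 − 97.8 = 87.76.
DWL = ½ × 12.7188 × 87.76 = 558.10.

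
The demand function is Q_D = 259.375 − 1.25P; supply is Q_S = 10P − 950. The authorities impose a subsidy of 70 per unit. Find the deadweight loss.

2722.22

In inverse form: demand P = 207.5 − 0.8Q, supply P = 95 + 0.1Q.
Competitive equilibrium: 207.5 − 0.8Q = 95 + 0.1Q → Q* = 125, P* = 107.5.
The subsidy lowers effective supply by 70: P = 25 + 0.1Q.
New quantity: 207.5 − 0.8Q = 25 + 0.1Q → Q' = 202.7778.
Overproduction ΔQ = 202.7778 − 125 = 77.7778; wedge = subsidy = 70.
The triangle = ½ × 77.7778 × 70 = 2722.22.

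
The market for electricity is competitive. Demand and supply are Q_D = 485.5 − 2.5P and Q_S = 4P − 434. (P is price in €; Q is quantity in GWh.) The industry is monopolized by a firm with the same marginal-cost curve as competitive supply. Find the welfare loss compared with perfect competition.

In inverse form: demand P = 194.2 − 0.4Q, supply P = 108.5 + 0.25Q.
Competitive equilibrium: 194.2 − 0.4Q = 108.5 + 0.25Q → Q* = 131.8462, P* = 141.4615.
Marginal revenue: MR = 194.2 − 0.8Q. Set MR = MC: 194.2 − 0.8Q = 108.5 + 0.25Q → Q_m = 81.619.
Price P_m = 194.2 − 0.4·81.619 = 161.5524; MC(Q_m) = 108.5 + 0.25·81.619 = 128.9048.
Competitive Q* = 131.8462, so ΔQ = 50.2272; wedge = 161.5524 − 128.9048 = 32.6476.
Welfare loss = ½ × 50.2272 × 32.6476 = €819.90.

€819.90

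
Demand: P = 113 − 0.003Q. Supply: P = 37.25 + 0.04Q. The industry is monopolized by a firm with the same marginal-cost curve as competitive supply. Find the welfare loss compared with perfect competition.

Competitive equilibrium: 113 − 0.003Q = 37.25 + 0.04Q → Q* = 1761.6279, P* = 107.7151.
Marginal revenue: MR = 113 − 0.006Q. Set MR = MC: 113 − 0.006Q = 37.25 + 0.04Q → Q_m = 1646.7391.
Price P_m = 113 − 0.003·1646.7391 = 108.0598; MC(Q_m) = 37.25 + 0.04·1646.7391 = 103.1196.
Competitive Q* = 1761.6279, so ΔQ = 114.8888; wedge = 108.0598 − 103.1196 = 4.9402.
DWL = ½ × 114.8888 × 4.9402 = 283.79.

283.79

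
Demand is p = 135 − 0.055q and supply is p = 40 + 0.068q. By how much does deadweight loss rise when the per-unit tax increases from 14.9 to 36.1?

Competitive equilibrium: 135 − 0.055q = 40 + 0.068q → q* = 772.3577, p* = 92.5203.
For a per-unit tax t: Δq = t/0.123, so DWL = ½·t·(t/0.123) = t²/0.246.
At t = 14.9: DWL = 902.48. At t = 36.1: DWL = 5297.602.
Increase = 5297.602 − 902.48 = 4395.12.

4395.12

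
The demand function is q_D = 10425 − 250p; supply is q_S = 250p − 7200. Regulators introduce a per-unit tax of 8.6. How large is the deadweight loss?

4622.50

In inverse form: demand p = 41.7 − 0.004q, supply p = 28.8 + 0.004q.
Competitive equilibrium: 41.7 − 0.004q = 28.8 + 0.004q → q* = 1612.5, p* = 35.25.
With the tax, the buyer price exceeds the seller price by 8.6: (41.7 − 0.004q) − (28.8 + 0.004q) = 8.6 → q' = 537.5.
Δq = 1612.5 − 537.5 = 1075; the wedge equals the tax, 8.6.
Deadweight loss = ½ × 1075 × 8.6 = 4622.50.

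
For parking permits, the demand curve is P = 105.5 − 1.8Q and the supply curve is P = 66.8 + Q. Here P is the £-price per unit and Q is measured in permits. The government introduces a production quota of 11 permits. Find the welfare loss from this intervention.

£11.14

Competitive equilibrium: 105.5 − 1.8Q = 66.8 + Q → Q* = 13.8214, P* = 80.6214.
At Q = 11: demand price = 105.5 − 1.8·11 = 85.7; supply price = 66.8 + 1·11 = 77.8.
ΔQ = 13.8214 − 11 = 2.8214; wedge = 85.7 − 77.8 = 7.9.
DWL = ½ × 2.8214 × 7.9 = £11.14.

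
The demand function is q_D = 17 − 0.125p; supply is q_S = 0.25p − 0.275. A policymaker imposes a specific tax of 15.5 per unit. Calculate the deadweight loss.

10.01

In inverse form: demand p = 136 − 8q, supply p = 1.1 + 4q.
Competitive equilibrium: 136 − 8q = 1.1 + 4q → q* = 11.2417, p* = 46.0667.
With the tax, the buyer price exceeds the seller price by 15.5: (136 − 8q) − (1.1 + 4q) = 15.5 → q' = 9.95.
Δq = 11.2417 − 9.95 = 1.2917; the wedge equals the tax, 15.5.
The triangle = ½ × 1.2917 × 15.5 = 10.01.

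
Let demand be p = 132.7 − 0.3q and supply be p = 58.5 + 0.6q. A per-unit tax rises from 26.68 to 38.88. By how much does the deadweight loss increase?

Competitive equilibrium: 132.7 − 0.3q = 58.5 + 0.6q → q* = 82.4444, p* = 107.9667.
For a per-unit tax t: Δq = t/0.9, so DWL = ½·t·(t/0.9) = t²/1.8.
At t = 26.68: DWL = 395.457. At t = 38.88: DWL = 839.808.
Increase = 839.808 − 395.457 = 444.35.

444.35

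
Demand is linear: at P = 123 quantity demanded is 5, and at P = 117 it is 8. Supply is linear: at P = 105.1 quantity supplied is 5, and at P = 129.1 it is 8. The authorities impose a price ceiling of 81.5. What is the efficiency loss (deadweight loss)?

112.338

Demand slope = (117 − 123)/(8 − 5) = −2, so P = 133 − 2Q.
Supply slope = (129.1 − 105.1)/(8 − 5) = 8, so P = 65.1 + 8Q.
Competitive equilibrium: 133 − 2Q = 65.1 + 8Q → Q* = 6.79, P* = 119.42.
At the ceiling P = 81.5, quantity supplied = (81.5 − 65.1)/8 = 2.05.
Willingness to pay at Q' = 2.05: 133 − 2·2.05 = 128.9.
ΔQ = 6.79 − 2.05 = 4.74; wedge = 128.9 − 81.5 = 47.4.
Welfare loss = ½ × 4.74 × 47.4 = 112.338.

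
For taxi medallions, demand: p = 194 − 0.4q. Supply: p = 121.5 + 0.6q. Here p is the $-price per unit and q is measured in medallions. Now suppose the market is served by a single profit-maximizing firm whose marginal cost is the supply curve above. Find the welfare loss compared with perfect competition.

Competitive equilibrium: 194 − 0.4q = 121.5 + 0.6q → q* = 72.5, p* = 165.
Marginal revenue: MR = 194 − 0.8q. Set MR = MC: 194 − 0.8q = 121.5 + 0.6q → q_m = 51.7857.
Price p_m = 194 − 0.4·51.7857 = 173.2857; MC(q_m) = 121.5 + 0.6·51.7857 = 152.5714.
Competitive q* = 72.5, so Δq = 20.7143; wedge = 173.2857 − 152.5714 = 20.7143.
The triangle = ½ × 20.7143 × 20.7143 = $214.54.

$214.54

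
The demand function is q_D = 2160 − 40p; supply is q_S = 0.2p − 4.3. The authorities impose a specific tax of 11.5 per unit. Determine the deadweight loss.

In inverse form: demand p = 54 − 0.025q, supply p = 21.5 + 5q.
Competitive equilibrium: 54 − 0.025q = 21.5 + 5q → q* = 6.4677, p* = 53.8383.
With the tax, the buyer price exceeds the seller price by 11.5: (54 − 0.025q) − (21.5 + 5q) = 11.5 → q' = 4.1791.
Δq = 6.4677 − 4.1791 = 2.2886; the wedge equals the tax, 11.5.
The triangle = ½ × 2.2886 × 11.5 = 13.16.

13.16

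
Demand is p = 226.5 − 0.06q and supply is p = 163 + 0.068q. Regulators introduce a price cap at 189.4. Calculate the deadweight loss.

Competitive equilibrium: 226.5 − 0.06q = 163 + 0.068q → q* = 496.0938, p* = 196.7344.
At the ceiling p = 189.4, quantity supplied = (189.4 − 163)/0.068 = 388.2353.
Willingness to pay at q' = 388.2353: 226.5 − 0.06·388.2353 = 203.2059.
Δq = 496.0938 − 388.2353 = 107.8585; wedge = 203.2059 − 189.4 = 13.8059.
The triangle = ½ × 107.8585 × 13.8059 = 744.54.

744.54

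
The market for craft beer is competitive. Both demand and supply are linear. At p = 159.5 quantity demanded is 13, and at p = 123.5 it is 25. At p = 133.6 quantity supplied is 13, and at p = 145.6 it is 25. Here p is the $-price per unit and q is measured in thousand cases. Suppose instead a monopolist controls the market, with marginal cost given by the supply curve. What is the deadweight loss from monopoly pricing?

Demand slope = (123.5 − 159.5)/(25 − 13) = −3, so p = 198.5 − 3q.
Supply slope = (145.6 − 133.6)/(25 − 13) = 1, so p = 120.6 + q.
Competitive equilibrium: 198.5 − 3q = 120.6 + q → q* = 19.475, p* = 140.075.
Marginal revenue: MR = 198.5 − 6q. Set MR = MC: 198.5 − 6q = 120.6 + q → q_m = 11.12857.
Price p_m = 198.5 − 3·11.12857 = 165.11429; MC(q_m) = 120.6 + 1·11.12857 = 131.72857.
Competitive q* = 19.475, so Δq = 8.34643; wedge = 165.11429 − 131.72857 = 33.38572.
Deadweight loss = ½ × 8.34643 × 33.38572 = $139.33 thousand.

$139.33 thousand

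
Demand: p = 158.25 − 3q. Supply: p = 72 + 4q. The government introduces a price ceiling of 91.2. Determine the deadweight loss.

198

Competitive equilibrium: 158.25 − 3q = 72 + 4q → q* = 12.3214, p* = 121.2857.
At the ceiling p = 91.2, quantity supplied = (91.2 − 72)/4 = 4.8.
Willingness to pay at q' = 4.8: 158.25 − 3·4.8 = 143.85.
Δq = 12.3214 − 4.8 = 7.5214; wedge = 143.85 − 91.2 = 52.65.
Deadweight loss = ½ × 7.5214 × 52.65 = 198.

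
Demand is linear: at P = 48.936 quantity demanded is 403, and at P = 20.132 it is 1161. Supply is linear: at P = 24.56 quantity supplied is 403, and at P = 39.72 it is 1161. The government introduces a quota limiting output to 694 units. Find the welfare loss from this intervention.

Demand slope = (20.132 − 48.936)/(1161 − 403) = −0.038, so P = 64.25 − 0.038Q.
Supply slope = (39.72 − 24.56)/(1161 − 403) = 0.02, so P = 16.5 + 0.02Q.
Competitive equilibrium: 64.25 − 0.038Q = 16.5 + 0.02Q → Q* = 823.2759, P* = 32.9655.
At Q = 694: demand price = 64.25 − 0.038·694 = 37.878; supply price = 16.5 + 0.02·694 = 30.38.
ΔQ = 823.2759 − 694 = 129.2759; wedge = 37.878 − 30.38 = 7.498.
Deadweight loss = ½ × 129.2759 × 7.498 = 484.66.

484.66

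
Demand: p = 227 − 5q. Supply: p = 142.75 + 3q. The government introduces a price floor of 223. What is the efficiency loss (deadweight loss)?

Competitive equilibrium: 227 − 5q = 142.75 + 3q → q* = 10.5313, p* = 174.3438.
At the floor p = 223, quantity demanded = (227 − 223)/5 = 0.8.
Sellers' marginal cost at q' = 0.8: 142.75 + 3·0.8 = 145.15.
Δq = 10.5313 − 0.8 = 9.7313; wedge = 223 − 145.15 = 77.85.
Deadweight loss = ½ × 9.7313 × 77.85 = 378.79.

378.79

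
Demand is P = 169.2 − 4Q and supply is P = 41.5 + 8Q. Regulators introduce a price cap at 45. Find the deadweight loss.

624.75

Competitive equilibrium: 169.2 − 4Q = 41.5 + 8Q → Q* = 10.6417, P* = 126.6333.
At the ceiling P = 45, quantity supplied = (45 − 41.5)/8 = 0.4375.
Willingness to pay at Q' = 0.4375: 169.2 − 4·0.4375 = 167.45.
ΔQ = 10.6417 − 0.4375 = 10.2042; wedge = 167.45 − 45 = 122.45.
Welfare loss = ½ × 10.2042 × 122.45 = 624.75.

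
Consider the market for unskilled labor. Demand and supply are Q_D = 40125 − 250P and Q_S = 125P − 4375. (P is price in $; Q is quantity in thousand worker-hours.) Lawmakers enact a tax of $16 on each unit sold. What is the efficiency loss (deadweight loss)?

$10666.67 thousand

In inverse form: demand P = 160.5 − 0.004Q, supply P = 35 + 0.008Q.
Competitive equilibrium: 160.5 − 0.004Q = 35 + 0.008Q → Q* = 10458.3333, P* = 118.6667.
With the tax, the buyer price exceeds the seller price by 16: (160.5 − 0.004Q) − (35 + 0.008Q) = 16 → Q' = 9125.
ΔQ = 10458.3333 − 9125 = 1333.3333; the wedge equals the tax, 16.
The triangle = ½ × 1333.3333 × 16 = $10666.67 thousand.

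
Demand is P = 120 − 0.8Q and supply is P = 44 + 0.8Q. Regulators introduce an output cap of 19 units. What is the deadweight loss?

649.80

Competitive equilibrium: 120 − 0.8Q = 44 + 0.8Q → Q* = 47.5, P* = 82.
At Q = 19: demand price = 120 − 0.8·19 = 104.8; supply price = 44 + 0.8·19 = 59.2.
ΔQ = 47.5 − 19 = 28.5; wedge = 104.8 − 59.2 = 45.6.
The triangle = ½ × 28.5 × 45.6 = 649.80.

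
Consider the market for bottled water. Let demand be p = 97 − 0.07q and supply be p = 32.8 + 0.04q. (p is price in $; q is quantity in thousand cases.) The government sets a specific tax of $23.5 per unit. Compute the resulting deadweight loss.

$2510.23 thousand

Competitive equilibrium: 97 − 0.07q = 32.8 + 0.04q → q* = 583.6364, p* = 56.1455.
With the tax, the buyer price exceeds the seller price by 23.5: (97 − 0.07q) − (32.8 + 0.04q) = 23.5 → q' = 370.
Δq = 583.6364 − 370 = 213.6364; the wedge equals the tax, 23.5.
The triangle = ½ × 213.6364 × 23.5 = $2510.23 thousand.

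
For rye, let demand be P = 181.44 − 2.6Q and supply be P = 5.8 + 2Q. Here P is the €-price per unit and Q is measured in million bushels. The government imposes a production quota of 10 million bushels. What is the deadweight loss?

€1826.80 million

Competitive equilibrium: 181.44 − 2.6Q = 5.8 + 2Q → Q* = 38.1826, P* = 82.1652.
At Q = 10: demand price = 181.44 − 2.6·10 = 155.44; supply price = 5.8 + 2·10 = 25.8.
ΔQ = 38.1826 − 10 = 28.1826; wedge = 155.44 − 25.8 = 129.64.
Deadweight loss = ½ × 28.1826 × 129.64 = €1826.80 million.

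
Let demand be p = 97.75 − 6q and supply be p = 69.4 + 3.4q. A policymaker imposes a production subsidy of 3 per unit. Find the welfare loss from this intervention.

0.48

Competitive equilibrium: 97.75 − 6q = 69.4 + 3.4q → q* = 3.016, p* = 79.6543.
The subsidy lowers effective supply by 3: p = 66.4 + 3.4q.
New quantity: 97.75 − 6q = 66.4 + 3.4q → q' = 3.3351.
Overproduction Δq = 3.3351 − 3.016 = 0.3191; wedge = subsidy = 3.
The triangle = ½ × 0.3191 × 3 = 0.48.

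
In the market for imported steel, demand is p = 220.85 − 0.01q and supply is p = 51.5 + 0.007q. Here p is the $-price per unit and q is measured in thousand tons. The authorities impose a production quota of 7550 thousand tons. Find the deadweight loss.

Competitive equilibrium: 220.85 − 0.01q = 51.5 + 0.007q → q* = 9961.7647, p* = 121.2324.
At q = 7550: demand price = 220.85 − 0.01·7550 = 145.35; supply price = 51.5 + 0.007·7550 = 104.35.
Δq = 9961.7647 − 7550 = 2411.7647; wedge = 145.35 − 104.35 = 41.
DWL = ½ × 2411.7647 × 41 = $49441.18 thousand.

$49441.18 thousand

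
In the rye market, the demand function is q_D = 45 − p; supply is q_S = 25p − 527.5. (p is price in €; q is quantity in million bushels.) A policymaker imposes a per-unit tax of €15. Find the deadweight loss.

€108.17 million

In inverse form: demand p = 45 − q, supply p = 21.1 + 0.04q.
Competitive equilibrium: 45 − q = 21.1 + 0.04q → q* = 22.9808, p* = 22.0192.
With the tax, the buyer price exceeds the seller price by 15: (45 − q) − (21.1 + 0.04q) = 15 → q' = 8.5577.
Δq = 22.9808 − 8.5577 = 14.4231; the wedge equals the tax, 15.
The triangle = ½ × 14.4231 × 15 = €108.17 million.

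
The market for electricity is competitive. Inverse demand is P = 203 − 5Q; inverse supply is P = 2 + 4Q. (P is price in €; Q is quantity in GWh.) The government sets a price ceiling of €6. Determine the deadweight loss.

€2048

Competitive equilibrium: 203 − 5Q = 2 + 4Q → Q* = 22.3333, P* = 91.3333.
At the ceiling P = 6, quantity supplied = (6 − 2)/4 = 1.
Willingness to pay at Q' = 1: 203 − 5·1 = 198.
ΔQ = 22.3333 − 1 = 21.3333; wedge = 198 − 6 = 192.
DWL = ½ × 21.3333 × 192 = €2048.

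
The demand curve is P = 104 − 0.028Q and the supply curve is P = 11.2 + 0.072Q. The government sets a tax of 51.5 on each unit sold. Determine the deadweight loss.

Competitive equilibrium: 104 − 0.028Q = 11.2 + 0.072Q → Q* = 928, P* = 78.016.
With the tax, the buyer price exceeds the seller price by 51.5: (104 − 0.028Q) − (11.2 + 0.072Q) = 51.5 → Q' = 413.
ΔQ = 928 − 413 = 515; the wedge equals the tax, 51.5.
Welfare loss = ½ × 515 × 51.5 = 13261.25.

13261.25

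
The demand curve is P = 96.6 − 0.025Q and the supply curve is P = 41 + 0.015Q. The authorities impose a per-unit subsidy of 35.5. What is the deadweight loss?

15753.125

Competitive equilibrium: 96.6 − 0.025Q = 41 + 0.015Q → Q* = 1390, P* = 61.85.
The subsidy lowers effective supply by 35.5: P = 5.5 + 0.015Q.
New quantity: 96.6 − 0.025Q = 5.5 + 0.015Q → Q' = 2277.5.
Overproduction ΔQ = 2277.5 − 1390 = 887.5; wedge = subsidy = 35.5.
The triangle = ½ × 887.5 × 35.5 = 15753.125.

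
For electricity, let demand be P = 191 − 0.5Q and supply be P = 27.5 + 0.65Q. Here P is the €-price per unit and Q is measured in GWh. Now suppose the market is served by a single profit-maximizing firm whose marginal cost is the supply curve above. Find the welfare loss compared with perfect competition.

Competitive equilibrium: 191 − 0.5Q = 27.5 + 0.65Q → Q* = 142.1739, P* = 119.913.
Marginal revenue: MR = 191 − Q. Set MR = MC: 191 − Q = 27.5 + 0.65Q → Q_m = 99.0909.
Price P_m = 191 − 0.5·99.0909 = 141.4546; MC(Q_m) = 27.5 + 0.65·99.0909 = 91.9091.
Competitive Q* = 142.1739, so ΔQ = 43.083; wedge = 141.4546 − 91.9091 = 49.5455.
The triangle = ½ × 43.083 × 49.5455 = €1067.28.

€1067.28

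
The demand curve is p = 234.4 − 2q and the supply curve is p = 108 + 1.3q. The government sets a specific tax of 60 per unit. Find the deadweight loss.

545.45

Competitive equilibrium: 234.4 − 2q = 108 + 1.3q → q* = 38.303, p* = 157.7939.
With the tax, the buyer price exceeds the seller price by 60: (234.4 − 2q) − (108 + 1.3q) = 60 → q' = 20.1212.
Δq = 38.303 − 20.1212 = 18.1818; the wedge equals the tax, 60.
The triangle = ½ × 18.1818 × 60 = 545.45.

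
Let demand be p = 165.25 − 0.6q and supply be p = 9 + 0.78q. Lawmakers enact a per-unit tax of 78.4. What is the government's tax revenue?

Competitive equilibrium: 165.25 − 0.6q = 9 + 0.78q → q* = 113.2246, p* = 97.3152.
With the tax, the buyer price exceeds the seller price by 78.4: (165.25 − 0.6q) − (9 + 0.78q) = 78.4 → q' = 56.413.
Tax revenue = 78.4 × 56.413 = 4422.78.

4422.78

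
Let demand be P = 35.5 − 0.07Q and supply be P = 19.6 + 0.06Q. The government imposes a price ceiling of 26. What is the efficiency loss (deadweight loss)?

Competitive equilibrium: 35.5 − 0.07Q = 19.6 + 0.06Q → Q* = 122.3077, P* = 26.9385.
At the ceiling P = 26, quantity supplied = (26 − 19.6)/0.06 = 106.6667.
Willingness to pay at Q' = 106.6667: 35.5 − 0.07·106.6667 = 28.0333.
ΔQ = 122.3077 − 106.6667 = 15.641; wedge = 28.0333 − 26 = 2.0333.
Deadweight loss = ½ × 15.641 × 2.0333 = 15.90.

15.90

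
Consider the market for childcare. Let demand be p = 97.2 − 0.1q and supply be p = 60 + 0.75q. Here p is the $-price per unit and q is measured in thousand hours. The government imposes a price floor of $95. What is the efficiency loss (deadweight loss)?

Competitive equilibrium: 97.2 − 0.1q = 60 + 0.75q → q* = 43.7647, p* = 92.8235.
At the floor p = 95, quantity demanded = (97.2 − 95)/0.1 = 22.
Sellers' marginal cost at q' = 22: 60 + 0.75·22 = 76.5.
Δq = 43.7647 − 22 = 21.7647; wedge = 95 − 76.5 = 18.5.
DWL = ½ × 21.7647 × 18.5 = $201.32 thousand.

$201.32 thousand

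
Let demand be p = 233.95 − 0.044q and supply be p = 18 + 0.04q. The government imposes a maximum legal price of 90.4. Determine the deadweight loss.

24312.43

Competitive equilibrium: 233.95 − 0.044q = 18 + 0.04q → q* = 2570.8333, p* = 120.8333.
At the ceiling p = 90.4, quantity supplied = (90.4 − 18)/0.04 = 1810.
Willingness to pay at q' = 1810: 233.95 − 0.044·1810 = 154.31.
Δq = 2570.8333 − 1810 = 760.8333; wedge = 154.31 − 90.4 = 63.91.
Deadweight loss = ½ × 760.8333 × 63.91 = 24312.43.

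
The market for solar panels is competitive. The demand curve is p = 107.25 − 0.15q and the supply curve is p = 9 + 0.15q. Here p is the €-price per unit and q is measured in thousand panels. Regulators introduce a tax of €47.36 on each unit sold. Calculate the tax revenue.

€8033.83 thousand

Competitive equilibrium: 107.25 − 0.15q = 9 + 0.15q → q* = 327.5, p* = 58.125.
With the tax, the buyer price exceeds the seller price by 47.36: (107.25 − 0.15q) − (9 + 0.15q) = 47.36 → q' = 169.6333.
Tax revenue = 47.36 × 169.6333 = €8033.83 thousand.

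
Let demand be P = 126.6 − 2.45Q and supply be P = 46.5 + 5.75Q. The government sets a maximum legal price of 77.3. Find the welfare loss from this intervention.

Competitive equilibrium: 126.6 − 2.45Q = 46.5 + 5.75Q → Q* = 9.7683, P* = 102.6677.
At the ceiling P = 77.3, quantity supplied = (77.3 − 46.5)/5.75 = 5.3565.
Willingness to pay at Q' = 5.3565: 126.6 − 2.45·5.3565 = 113.4766.
ΔQ = 9.7683 − 5.3565 = 4.4118; wedge = 113.4766 − 77.3 = 36.1766.
DWL = ½ × 4.4118 × 36.1766 = 79.80.

79.80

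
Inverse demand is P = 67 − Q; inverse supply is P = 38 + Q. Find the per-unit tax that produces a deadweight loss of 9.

6

Competitive equilibrium: 67 − Q = 38 + Q → Q* = 14.5, P* = 52.5.
A tax t gives ΔQ = t/2 and wedge t, so DWL = t²/4.
t²/4 = 9 → t² = 36 → t = 6.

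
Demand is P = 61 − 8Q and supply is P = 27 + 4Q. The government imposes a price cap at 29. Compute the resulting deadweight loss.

32.67

Competitive equilibrium: 61 − 8Q = 27 + 4Q → Q* = 2.8333, P* = 38.3333.
At the ceiling P = 29, quantity supplied = (29 − 27)/4 = 0.5.
Willingness to pay at Q' = 0.5: 61 − 8·0.5 = 57.
ΔQ = 2.8333 − 0.5 = 2.3333; wedge = 57 − 29 = 28.
The triangle = ½ × 2.3333 × 28 = 32.67.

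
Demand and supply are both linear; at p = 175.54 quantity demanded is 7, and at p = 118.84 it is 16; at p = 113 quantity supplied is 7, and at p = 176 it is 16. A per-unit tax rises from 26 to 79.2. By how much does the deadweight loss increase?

210.40

Demand slope = (118.84 − 175.54)/(16 − 7) = −6.3, so p = 219.64 − 6.3q.
Supply slope = (176 − 113)/(16 − 7) = 7, so p = 64 + 7q.
Competitive equilibrium: 219.64 − 6.3q = 64 + 7q → q* = 11.7023, p* = 145.9158.
For a per-unit tax t: Δq = t/13.3, so DWL = ½·t·(t/13.3) = t²/26.6.
At t = 26: DWL = 25.414. At t = 79.2: DWL = 235.814.
Increase = 235.814 − 25.414 = 210.40.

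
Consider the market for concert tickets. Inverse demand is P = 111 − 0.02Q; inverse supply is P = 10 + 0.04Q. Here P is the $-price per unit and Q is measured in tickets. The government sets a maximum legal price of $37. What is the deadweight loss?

Competitive equilibrium: 111 − 0.02Q = 10 + 0.04Q → Q* = 1683.3333, P* = 77.3333.
At the ceiling P = 37, quantity supplied = (37 − 10)/0.04 = 675.
Willingness to pay at Q' = 675: 111 − 0.02·675 = 97.5.
ΔQ = 1683.3333 − 675 = 1008.3333; wedge = 97.5 − 37 = 60.5.
DWL = ½ × 1008.3333 × 60.5 = $30502.08.

$30502.08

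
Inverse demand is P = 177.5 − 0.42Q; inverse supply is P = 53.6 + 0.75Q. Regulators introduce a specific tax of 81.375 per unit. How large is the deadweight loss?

Competitive equilibrium: 177.5 − 0.42Q = 53.6 + 0.75Q → Q* = 105.89744, P* = 133.02308.
With the tax, the buyer price exceeds the seller price by 81.375: (177.5 − 0.42Q) − (53.6 + 0.75Q) = 81.375 → Q' = 36.34615.
ΔQ = 105.89744 − 36.34615 = 69.55129; the wedge equals the tax, 81.375.
Deadweight loss = ½ × 69.55129 × 81.375 = 2829.87.

2829.87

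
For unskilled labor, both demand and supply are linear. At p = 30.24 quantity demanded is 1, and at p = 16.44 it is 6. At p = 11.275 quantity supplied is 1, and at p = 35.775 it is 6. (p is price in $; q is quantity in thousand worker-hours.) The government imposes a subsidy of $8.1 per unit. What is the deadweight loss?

$4.28 thousand

Demand slope = (16.44 − 30.24)/(6 − 1) = −2.76, so p = 33 − 2.76q.
Supply slope = (35.775 − 11.275)/(6 − 1) = 4.9, so p = 6.375 + 4.9q.
Competitive equilibrium: 33 − 2.76q = 6.375 + 4.9q → q* = 3.4758, p* = 23.4067.
The subsidy lowers effective supply by 8.1: p = 4.9q − 1.725.
New quantity: 33 − 2.76q = 4.9q − 1.725 → q' = 4.5333.
Overproduction Δq = 4.5333 − 3.4758 = 1.0575; wedge = subsidy = 8.1.
The triangle = ½ × 1.0575 × 8.1 = $4.28 thousand.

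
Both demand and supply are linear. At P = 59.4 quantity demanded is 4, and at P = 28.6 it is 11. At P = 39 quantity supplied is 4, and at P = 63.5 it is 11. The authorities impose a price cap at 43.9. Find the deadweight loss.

Demand slope = (28.6 − 59.4)/(11 − 4) = −4.4, so P = 77 − 4.4Q.
Supply slope = (63.5 − 39)/(11 − 4) = 3.5, so P = 25 + 3.5Q.
Competitive equilibrium: 77 − 4.4Q = 25 + 3.5Q → Q* = 6.5823, P* = 48.038.
At the ceiling P = 43.9, quantity supplied = (43.9 − 25)/3.5 = 5.4.
Willingness to pay at Q' = 5.4: 77 − 4.4·5.4 = 53.24.
ΔQ = 6.5823 − 5.4 = 1.1823; wedge = 53.24 − 43.9 = 9.34.
The triangle = ½ × 1.1823 × 9.34 = 5.52.

5.52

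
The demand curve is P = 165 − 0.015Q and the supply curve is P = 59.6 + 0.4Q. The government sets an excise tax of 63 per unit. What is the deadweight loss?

Competitive equilibrium: 165 − 0.015Q = 59.6 + 0.4Q → Q* = 253.9759, P* = 161.1904.
With the tax, the buyer price exceeds the seller price by 63: (165 − 0.015Q) − (59.6 + 0.4Q) = 63 → Q' = 102.1687.
ΔQ = 253.9759 − 102.1687 = 151.8072; the wedge equals the tax, 63.
Welfare loss = ½ × 151.8072 × 63 = 4781.93.

4781.93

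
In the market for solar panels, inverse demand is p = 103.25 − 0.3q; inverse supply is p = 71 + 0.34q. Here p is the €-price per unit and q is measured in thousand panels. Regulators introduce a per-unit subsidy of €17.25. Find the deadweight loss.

Competitive equilibrium: 103.25 − 0.3q = 71 + 0.34q → q* = 50.3906, p* = 88.1328.
The subsidy lowers effective supply by 17.25: p = 53.75 + 0.34q.
New quantity: 103.25 − 0.3q = 53.75 + 0.34q → q' = 77.3438.
Overproduction Δq = 77.3438 − 50.3906 = 26.9532; wedge = subsidy = 17.25.
DWL = ½ × 26.9532 × 17.25 = €232.47 thousand.

€232.47 thousand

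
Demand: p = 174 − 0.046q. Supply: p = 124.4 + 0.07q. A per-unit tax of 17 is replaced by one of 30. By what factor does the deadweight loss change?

Competitive equilibrium: 174 − 0.046q = 124.4 + 0.07q → q* = 427.5862, p* = 154.331.
For a per-unit tax t: Δq = t/0.116, so DWL = ½·t·(t/0.116) = t²/0.232.
At t = 17: DWL = 1245.690. At t = 30: DWL = 3879.310.
Ratio = (30/17)² = 3.114.

3.114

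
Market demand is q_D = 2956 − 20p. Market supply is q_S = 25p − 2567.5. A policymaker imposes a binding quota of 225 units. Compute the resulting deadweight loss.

3430.68

In inverse form: demand p = 147.8 − 0.05q, supply p = 102.7 + 0.04q.
Competitive equilibrium: 147.8 − 0.05q = 102.7 + 0.04q → q* = 501.1111, p* = 122.7444.
At q = 225: demand price = 147.8 − 0.05·225 = 136.55; supply price = 102.7 + 0.04·225 = 111.7.
Δq = 501.1111 − 225 = 276.1111; wedge = 136.55 − 111.7 = 24.85.
Welfare loss = ½ × 276.1111 × 24.85 = 3430.68.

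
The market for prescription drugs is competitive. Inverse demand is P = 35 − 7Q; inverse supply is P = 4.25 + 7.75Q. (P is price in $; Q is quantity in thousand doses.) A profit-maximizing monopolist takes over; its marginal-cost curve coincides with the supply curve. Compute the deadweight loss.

$3.32 thousand

Competitive equilibrium: 35 − 7Q = 4.25 + 7.75Q → Q* = 2.0847, P* = 20.4068.
Marginal revenue: MR = 35 − 14Q. Set MR = MC: 35 − 14Q = 4.25 + 7.75Q → Q_m = 1.4138.
Price P_m = 35 − 7·1.4138 = 25.1034; MC(Q_m) = 4.25 + 7.75·1.4138 = 15.207.
Competitive Q* = 2.0847, so ΔQ = 0.6709; wedge = 25.1034 − 15.207 = 9.8964.
The triangle = ½ × 0.6709 × 9.8964 = $3.32 thousand.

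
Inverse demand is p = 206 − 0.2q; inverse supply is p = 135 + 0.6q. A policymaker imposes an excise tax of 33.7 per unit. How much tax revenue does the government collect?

1571.26

Competitive equilibrium: 206 − 0.2q = 135 + 0.6q → q* = 88.75, p* = 188.25.
With the tax, the buyer price exceeds the seller price by 33.7: (206 − 0.2q) − (135 + 0.6q) = 33.7 → q' = 46.625.
Tax revenue = 33.7 × 46.625 = 1571.26.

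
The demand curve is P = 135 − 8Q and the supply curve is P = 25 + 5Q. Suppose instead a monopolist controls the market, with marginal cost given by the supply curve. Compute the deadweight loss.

Competitive equilibrium: 135 − 8Q = 25 + 5Q → Q* = 8.4615, P* = 67.3077.
Marginal revenue: MR = 135 − 16Q. Set MR = MC: 135 − 16Q = 25 + 5Q → Q_m = 5.2381.
Price P_m = 135 − 8·5.2381 = 93.0952; MC(Q_m) = 25 + 5·5.2381 = 51.1905.
Competitive Q* = 8.4615, so ΔQ = 3.2234; wedge = 93.0952 − 51.1905 = 41.9047.
Deadweight loss = ½ × 3.2234 × 41.9047 = 67.54.

67.54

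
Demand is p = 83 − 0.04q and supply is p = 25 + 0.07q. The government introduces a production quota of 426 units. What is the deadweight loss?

564.09

Competitive equilibrium: 83 − 0.04q = 25 + 0.07q → q* = 527.2727, p* = 61.9091.
At q = 426: demand price = 83 − 0.04·426 = 65.96; supply price = 25 + 0.07·426 = 54.82.
Δq = 527.2727 − 426 = 101.2727; wedge = 65.96 − 54.82 = 11.14.
The triangle = ½ × 101.2727 × 11.14 = 564.09.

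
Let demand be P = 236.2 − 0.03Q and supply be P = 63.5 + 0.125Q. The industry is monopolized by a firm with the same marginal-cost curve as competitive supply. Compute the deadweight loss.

Competitive equilibrium: 236.2 − 0.03Q = 63.5 + 0.125Q → Q* = 1114.1935, P* = 202.7742.
Marginal revenue: MR = 236.2 − 0.06Q. Set MR = MC: 236.2 − 0.06Q = 63.5 + 0.125Q → Q_m = 933.5135.
Price P_m = 236.2 − 0.03·933.5135 = 208.1946; MC(Q_m) = 63.5 + 0.125·933.5135 = 180.1892.
Competitive Q* = 1114.1935, so ΔQ = 180.68; wedge = 208.1946 − 180.1892 = 28.0054.
The triangle = ½ × 180.68 × 28.0054 = 2530.01.

2530.01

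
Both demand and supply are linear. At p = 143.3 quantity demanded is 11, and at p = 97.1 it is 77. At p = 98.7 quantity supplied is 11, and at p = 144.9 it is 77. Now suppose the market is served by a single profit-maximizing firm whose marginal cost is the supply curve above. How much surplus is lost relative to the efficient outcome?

Demand slope = (97.1 − 143.3)/(77 − 11) = −0.7, so p = 151 − 0.7q.
Supply slope = (144.9 − 98.7)/(77 − 11) = 0.7, so p = 91 + 0.7q.
Competitive equilibrium: 151 − 0.7q = 91 + 0.7q → q* = 42.8571, p* = 121.
Marginal revenue: MR = 151 − 1.4q. Set MR = MC: 151 − 1.4q = 91 + 0.7q → q_m = 28.5714.
Price p_m = 151 − 0.7·28.5714 = 131; MC(q_m) = 91 + 0.7·28.5714 = 111.
Competitive q* = 42.8571, so Δq = 14.2857; wedge = 131 − 111 = 20.
DWL = ½ × 14.2857 × 20 = 142.86.

142.86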